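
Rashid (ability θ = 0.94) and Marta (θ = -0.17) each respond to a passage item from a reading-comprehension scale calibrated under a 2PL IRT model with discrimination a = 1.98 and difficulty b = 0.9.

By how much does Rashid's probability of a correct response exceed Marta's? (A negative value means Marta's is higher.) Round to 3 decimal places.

P(θ) = 1 / (1 + exp(−a(θ − b)))
P(Rashid) = 0.5198  [exponent 0.0792]
P(Marta) = 0.1073  [exponent -2.1186]
Difference = 0.5198 − 0.1073 = 0.4125

0.412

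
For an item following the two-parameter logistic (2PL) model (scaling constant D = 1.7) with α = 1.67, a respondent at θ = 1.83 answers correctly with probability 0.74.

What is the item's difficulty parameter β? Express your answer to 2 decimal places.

P(θ) = 1 / (1 + exp(−D·α(θ − β)))
logit(0.74) = ln(0.74/0.26) = 1.0460
β = θ − logit/(1.7·α) = 1.83 − 1.0460/2.8390 = 1.4616

1.46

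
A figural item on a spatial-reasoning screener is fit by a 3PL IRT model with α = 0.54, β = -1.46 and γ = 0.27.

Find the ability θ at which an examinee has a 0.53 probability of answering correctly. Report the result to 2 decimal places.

P(θ) = γ + (1 − γ) · 1 / (1 + exp(−α(θ − β)))
Remove guessing floor: (0.53 − 0.27)/(1 − 0.27) = 0.3562
logit = ln(0.3562/0.6438) = -0.5921
θ = β + logit/(α) = -1.46 + (-0.5921)/0.5400 = -2.5564

-2.56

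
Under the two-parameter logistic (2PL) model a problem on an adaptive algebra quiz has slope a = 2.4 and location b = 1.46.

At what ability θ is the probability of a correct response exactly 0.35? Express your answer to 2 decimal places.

1.20

P(θ) = 1 / (1 + exp(−a(θ − b)))
logit = ln(0.3500/0.6500) = -0.6190
θ = b + logit/(a) = 1.46 + (-0.6190)/2.4000 = 1.2021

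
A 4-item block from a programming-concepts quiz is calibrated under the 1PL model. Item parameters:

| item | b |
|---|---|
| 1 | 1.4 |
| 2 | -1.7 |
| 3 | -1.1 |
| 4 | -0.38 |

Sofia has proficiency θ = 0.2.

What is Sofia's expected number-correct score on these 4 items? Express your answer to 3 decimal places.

P(θ) = 1 / (1 + exp(−(θ − b)))
P_1 = 1/(1+e^{1.2000}) = 0.2315
P_2 = 1/(1+e^{-1.9000}) = 0.8699
P_3 = 1/(1+e^{-1.3000}) = 0.7858
P_4 = 1/(1+e^{-0.5800}) = 0.6411
E[score] = 0.2315 + 0.8699 + 0.7858 + 0.6411 = 2.5283

2.528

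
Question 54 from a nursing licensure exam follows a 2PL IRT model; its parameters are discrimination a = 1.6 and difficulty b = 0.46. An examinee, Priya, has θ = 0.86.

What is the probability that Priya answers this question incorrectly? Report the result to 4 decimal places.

0.3452

P(θ) = 1 / (1 + exp(−a(θ − b)))
Exponent: 1.6 × (0.86 − 0.46) = 0.6400
1/(1 + e^{-0.6400}) = 0.6548
P(incorrect) = 1 − 0.6548 = 0.3452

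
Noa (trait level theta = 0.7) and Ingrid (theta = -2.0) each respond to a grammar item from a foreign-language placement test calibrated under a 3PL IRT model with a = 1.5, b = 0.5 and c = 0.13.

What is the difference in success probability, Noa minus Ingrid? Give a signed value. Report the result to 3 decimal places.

P(theta) = c + (1 − c) · 1 / (1 + exp(−a(theta − b)))
P(Noa) = 0.6298  [exponent 0.3000]
P(Ingrid) = 0.1500  [exponent -3.7500]
Difference = 0.6298 − 0.1500 = 0.4798

0.480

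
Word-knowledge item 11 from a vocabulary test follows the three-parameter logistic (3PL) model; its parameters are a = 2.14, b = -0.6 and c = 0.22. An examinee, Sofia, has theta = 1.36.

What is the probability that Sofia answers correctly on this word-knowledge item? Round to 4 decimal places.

0.9884

P(theta) = c + (1 − c) · 1 / (1 + exp(−a(theta − b)))
Exponent: 2.14 × (1.36 − (-0.6)) = 4.1944
1/(1 + e^{-4.1944}) = 0.9851
P = 0.22 + 0.78 × 0.9851 = 0.9884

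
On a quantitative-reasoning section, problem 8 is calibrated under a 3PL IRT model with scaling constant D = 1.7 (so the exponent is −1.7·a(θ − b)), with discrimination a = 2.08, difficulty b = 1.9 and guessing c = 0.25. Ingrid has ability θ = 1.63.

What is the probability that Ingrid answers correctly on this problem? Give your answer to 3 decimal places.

0.458

P(θ) = c + (1 − c) · 1 / (1 + exp(−D·a(θ − b)))
Exponent: 1.7 × 2.08 × (1.63 − 1.9) = -0.9547
1/(1 + e^{0.9547}) = 0.2779
P = 0.25 + 0.75 × 0.2779 = 0.4585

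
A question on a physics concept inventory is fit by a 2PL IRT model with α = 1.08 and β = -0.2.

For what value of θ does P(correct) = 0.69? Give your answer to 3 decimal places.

P(θ) = 1 / (1 + exp(−α(θ − β)))
logit = ln(0.6900/0.3100) = 0.8001
θ = β + logit/(α) = -0.2 + 0.8001/1.0800 = 0.5409

0.541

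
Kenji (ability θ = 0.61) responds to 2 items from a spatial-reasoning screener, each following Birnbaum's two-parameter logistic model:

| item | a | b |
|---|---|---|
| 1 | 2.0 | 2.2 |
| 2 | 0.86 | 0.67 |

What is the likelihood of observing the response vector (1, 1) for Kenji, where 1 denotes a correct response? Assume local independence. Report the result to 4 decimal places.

0.0194

P(θ) = 1 / (1 + exp(−a(θ − b)))
P_1 = 1/(1+e^{3.1800}) = 0.0399
P_2 = 1/(1+e^{0.0516}) = 0.4871
L = P_1 × P_2 = 0.0399 × 0.4871 = 0.01945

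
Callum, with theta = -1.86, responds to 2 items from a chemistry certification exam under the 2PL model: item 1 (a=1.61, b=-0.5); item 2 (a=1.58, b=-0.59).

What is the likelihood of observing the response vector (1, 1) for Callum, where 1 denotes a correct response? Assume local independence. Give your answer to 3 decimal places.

P(theta) = 1 / (1 + exp(−a(theta − b)))
P_1 = 1/(1+e^{2.1896}) = 0.1007
P_2 = 1/(1+e^{2.0066}) = 0.1185
L = P_1 × P_2 = 0.1007 × 0.1185 = 0.01193

0.012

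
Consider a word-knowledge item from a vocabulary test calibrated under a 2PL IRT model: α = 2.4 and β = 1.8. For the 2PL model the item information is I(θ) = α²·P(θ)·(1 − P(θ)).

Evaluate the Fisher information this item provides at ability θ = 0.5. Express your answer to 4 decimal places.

P = 1/(1+e^{3.1200}) = 0.0423
P(1−P) = 0.0423 × 0.9577 = 0.0405
I = α² × P(1−P) = 2.4² × 0.0405 = 0.23329

0.2333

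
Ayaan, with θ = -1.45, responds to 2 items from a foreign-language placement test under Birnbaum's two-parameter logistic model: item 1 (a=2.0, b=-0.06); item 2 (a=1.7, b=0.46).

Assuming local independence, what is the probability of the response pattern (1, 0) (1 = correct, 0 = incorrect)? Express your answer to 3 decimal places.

P(θ) = 1 / (1 + exp(−a(θ − b)))
P_1 = 1/(1+e^{2.7800}) = 0.0584
P_2 = 1/(1+e^{3.2470}) = 0.0374
L = P_1 × (1−P_2) = 0.0584 × 0.9626 = 0.05623

0.056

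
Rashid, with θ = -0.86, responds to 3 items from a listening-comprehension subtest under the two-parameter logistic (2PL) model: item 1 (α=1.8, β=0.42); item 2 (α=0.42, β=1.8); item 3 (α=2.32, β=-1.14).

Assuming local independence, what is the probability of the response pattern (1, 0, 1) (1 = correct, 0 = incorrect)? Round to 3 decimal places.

0.045

P(θ) = 1 / (1 + exp(−α(θ − β)))
P_1 = 1/(1+e^{2.3040}) = 0.0908
P_2 = 1/(1+e^{1.1172}) = 0.2465
P_3 = 1/(1+e^{-0.6496}) = 0.6569
L = P_1 × (1−P_2) × P_3 = 0.0908 × 0.7535 × 0.6569 = 0.04494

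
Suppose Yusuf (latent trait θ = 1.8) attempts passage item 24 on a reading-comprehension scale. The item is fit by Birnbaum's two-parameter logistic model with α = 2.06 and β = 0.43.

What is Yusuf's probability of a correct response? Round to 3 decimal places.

P(θ) = 1 / (1 + exp(−α(θ − β)))
Exponent: 2.06 × (1.8 − 0.43) = 2.8222
1/(1 + e^{-2.8222}) = 0.9439

0.944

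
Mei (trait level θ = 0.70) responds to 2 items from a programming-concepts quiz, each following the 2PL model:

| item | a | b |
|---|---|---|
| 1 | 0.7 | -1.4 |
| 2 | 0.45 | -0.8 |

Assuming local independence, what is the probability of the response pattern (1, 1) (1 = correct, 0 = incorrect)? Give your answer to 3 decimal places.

0.539

P(θ) = 1 / (1 + exp(−a(θ − b)))
P_1 = 1/(1+e^{-1.4700}) = 0.8131
P_2 = 1/(1+e^{-0.6750}) = 0.6626
L = P_1 × P_2 = 0.8131 × 0.6626 = 0.53875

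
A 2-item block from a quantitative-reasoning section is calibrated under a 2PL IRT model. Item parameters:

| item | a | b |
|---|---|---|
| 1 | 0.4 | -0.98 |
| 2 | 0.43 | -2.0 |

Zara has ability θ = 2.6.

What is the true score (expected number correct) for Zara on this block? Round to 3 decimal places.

1.686

P(θ) = 1 / (1 + exp(−a(θ − b)))
P_1 = 1/(1+e^{-1.4320}) = 0.8072
P_2 = 1/(1+e^{-1.9780}) = 0.8785
E[score] = 0.8072 + 0.8785 = 1.6857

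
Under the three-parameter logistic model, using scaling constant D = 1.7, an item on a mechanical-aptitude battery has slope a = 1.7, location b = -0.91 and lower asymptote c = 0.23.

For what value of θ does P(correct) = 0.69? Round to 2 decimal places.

-0.77

P(θ) = c + (1 − c) · 1 / (1 + exp(−D·a(θ − b)))
Remove guessing floor: (0.69 − 0.23)/(1 − 0.23) = 0.5974
logit = ln(0.5974/0.4026) = 0.3947
θ = b + logit/(1.7·a) = -0.91 + 0.3947/2.8900 = -0.7734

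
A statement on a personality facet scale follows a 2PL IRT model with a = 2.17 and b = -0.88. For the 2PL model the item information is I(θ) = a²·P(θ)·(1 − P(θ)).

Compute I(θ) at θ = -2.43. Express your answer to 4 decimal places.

P = 1/(1+e^{3.3635}) = 0.0335
P(1−P) = 0.0335 × 0.9665 = 0.0323
I = a² × P(1−P) = 2.17² × 0.0323 = 0.15227

0.1523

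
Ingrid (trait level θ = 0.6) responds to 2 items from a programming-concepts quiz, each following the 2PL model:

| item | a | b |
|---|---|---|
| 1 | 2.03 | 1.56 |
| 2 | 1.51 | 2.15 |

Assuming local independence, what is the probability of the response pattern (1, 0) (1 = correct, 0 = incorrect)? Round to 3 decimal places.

0.114

P(θ) = 1 / (1 + exp(−a(θ − b)))
P_1 = 1/(1+e^{1.9488}) = 0.1247
P_2 = 1/(1+e^{2.3405}) = 0.0878
L = P_1 × (1−P_2) = 0.1247 × 0.9122 = 0.11373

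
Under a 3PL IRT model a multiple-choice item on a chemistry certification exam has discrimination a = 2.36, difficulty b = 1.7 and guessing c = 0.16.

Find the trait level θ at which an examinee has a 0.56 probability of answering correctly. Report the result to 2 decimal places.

1.66

P(θ) = c + (1 − c) · 1 / (1 + exp(−a(θ − b)))
Remove guessing floor: (0.56 − 0.16)/(1 − 0.16) = 0.4762
logit = ln(0.4762/0.5238) = -0.0953
θ = b + logit/(a) = 1.7 + (-0.0953)/2.3600 = 1.6596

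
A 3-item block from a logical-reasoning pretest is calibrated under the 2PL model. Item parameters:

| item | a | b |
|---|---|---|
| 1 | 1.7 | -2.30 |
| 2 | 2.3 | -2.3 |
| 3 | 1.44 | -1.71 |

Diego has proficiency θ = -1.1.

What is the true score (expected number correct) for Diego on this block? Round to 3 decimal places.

2.532

P(θ) = 1 / (1 + exp(−a(θ − b)))
P_1 = 1/(1+e^{-2.0400}) = 0.8849
P_2 = 1/(1+e^{-2.7600}) = 0.9405
P_3 = 1/(1+e^{-0.8784}) = 0.7065
E[score] = 0.8849 + 0.9405 + 0.7065 = 2.5319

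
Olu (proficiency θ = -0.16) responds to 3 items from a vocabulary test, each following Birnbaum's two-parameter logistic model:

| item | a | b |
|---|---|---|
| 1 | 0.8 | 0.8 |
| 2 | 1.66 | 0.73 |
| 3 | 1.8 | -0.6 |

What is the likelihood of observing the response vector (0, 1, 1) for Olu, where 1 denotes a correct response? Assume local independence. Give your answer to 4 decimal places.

0.0874

P(θ) = 1 / (1 + exp(−a(θ − b)))
P_1 = 1/(1+e^{0.7680}) = 0.3169
P_2 = 1/(1+e^{1.4774}) = 0.1858
P_3 = 1/(1+e^{-0.7920}) = 0.6883
L = (1−P_1) × P_2 × P_3 = 0.6831 × 0.1858 × 0.6883 = 0.08736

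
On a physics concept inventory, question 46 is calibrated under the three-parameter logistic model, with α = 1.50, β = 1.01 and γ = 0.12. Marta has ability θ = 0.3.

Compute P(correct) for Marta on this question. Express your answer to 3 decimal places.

P(θ) = γ + (1 − γ) · 1 / (1 + exp(−α(θ − β)))
Exponent: 1.50 × (0.3 − 1.01) = -1.0650
1/(1 + e^{1.0650}) = 0.2564
P = 0.12 + 0.88 × 0.2564 = 0.3456

0.346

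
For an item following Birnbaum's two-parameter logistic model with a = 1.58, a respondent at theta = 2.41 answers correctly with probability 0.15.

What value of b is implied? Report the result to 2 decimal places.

3.51

P(theta) = 1 / (1 + exp(−a(theta − b)))
logit(0.15) = ln(0.15/0.85) = -1.7346
b = theta − logit/(a) = 2.41 − (-1.7346)/1.5800 = 3.5078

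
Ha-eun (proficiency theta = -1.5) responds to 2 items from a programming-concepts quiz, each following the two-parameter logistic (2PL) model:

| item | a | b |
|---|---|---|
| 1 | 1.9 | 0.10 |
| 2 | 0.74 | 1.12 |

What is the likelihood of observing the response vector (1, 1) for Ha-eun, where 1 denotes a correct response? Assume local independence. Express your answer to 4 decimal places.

0.0057

P(theta) = 1 / (1 + exp(−a(theta − b)))
P_1 = 1/(1+e^{3.0400}) = 0.0457
P_2 = 1/(1+e^{1.9388}) = 0.1258
L = P_1 × P_2 = 0.0457 × 0.1258 = 0.00574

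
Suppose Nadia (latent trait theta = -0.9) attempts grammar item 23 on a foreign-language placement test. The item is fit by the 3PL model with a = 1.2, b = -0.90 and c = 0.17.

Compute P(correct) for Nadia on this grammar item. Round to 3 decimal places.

P(theta) = c + (1 − c) · 1 / (1 + exp(−a(theta − b)))
Exponent: 1.2 × (-0.9 − (-0.90)) = 0.0000
1/(1 + e^{0.0000}) = 0.5000
P = 0.17 + 0.83 × 0.5000 = 0.5850

0.585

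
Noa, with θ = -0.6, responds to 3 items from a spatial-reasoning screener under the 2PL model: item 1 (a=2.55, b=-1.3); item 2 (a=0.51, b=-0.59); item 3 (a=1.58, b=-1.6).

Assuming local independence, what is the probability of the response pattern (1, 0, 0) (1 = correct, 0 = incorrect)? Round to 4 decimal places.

0.0733

P(θ) = 1 / (1 + exp(−a(θ − b)))
P_1 = 1/(1+e^{-1.7850}) = 0.8563
P_2 = 1/(1+e^{0.0051}) = 0.4987
P_3 = 1/(1+e^{-1.5800}) = 0.8292
L = P_1 × (1−P_2) × (1−P_3) = 0.8563 × 0.5013 × 0.1708 = 0.07331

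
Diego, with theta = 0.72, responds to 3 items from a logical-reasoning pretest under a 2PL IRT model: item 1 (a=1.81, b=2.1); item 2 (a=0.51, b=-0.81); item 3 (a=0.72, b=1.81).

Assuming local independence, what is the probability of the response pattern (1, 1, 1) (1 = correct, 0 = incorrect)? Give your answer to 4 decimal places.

P(theta) = 1 / (1 + exp(−a(theta − b)))
P_1 = 1/(1+e^{2.4978}) = 0.0760
P_2 = 1/(1+e^{-0.7803}) = 0.6857
P_3 = 1/(1+e^{0.7848}) = 0.3133
L = P_1 × P_2 × P_3 = 0.0760 × 0.6857 × 0.3133 = 0.01633

0.0163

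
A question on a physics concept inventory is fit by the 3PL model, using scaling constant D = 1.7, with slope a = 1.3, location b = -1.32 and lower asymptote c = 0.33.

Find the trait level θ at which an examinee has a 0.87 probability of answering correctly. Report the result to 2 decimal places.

-0.68

P(θ) = c + (1 − c) · 1 / (1 + exp(−D·a(θ − b)))
Remove guessing floor: (0.87 − 0.33)/(1 − 0.33) = 0.8060
logit = ln(0.8060/0.1940) = 1.4240
θ = b + logit/(1.7·a) = -1.32 + 1.4240/2.2100 = -0.6756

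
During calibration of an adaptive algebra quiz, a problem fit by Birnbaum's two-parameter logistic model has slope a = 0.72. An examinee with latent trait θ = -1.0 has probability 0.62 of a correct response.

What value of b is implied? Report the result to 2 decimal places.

-1.68

P(θ) = 1 / (1 + exp(−a(θ − b)))
logit(0.62) = ln(0.62/0.38) = 0.4895
b = θ − logit/(a) = -1.0 − 0.4895/0.7200 = -1.6799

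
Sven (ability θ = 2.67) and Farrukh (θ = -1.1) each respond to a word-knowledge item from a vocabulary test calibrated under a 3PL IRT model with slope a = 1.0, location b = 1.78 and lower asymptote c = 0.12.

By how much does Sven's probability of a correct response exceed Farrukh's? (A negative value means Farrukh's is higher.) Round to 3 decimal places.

0.577

P(θ) = c + (1 − c) · 1 / (1 + exp(−a(θ − b)))
P(Sven) = 0.7438  [exponent 0.8900]
P(Farrukh) = 0.1668  [exponent -2.8800]
Difference = 0.7438 − 0.1668 = 0.5771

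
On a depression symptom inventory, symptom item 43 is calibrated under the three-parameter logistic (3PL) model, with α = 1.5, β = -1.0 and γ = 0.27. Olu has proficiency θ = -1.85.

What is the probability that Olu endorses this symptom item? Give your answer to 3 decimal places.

0.429

P(θ) = γ + (1 − γ) · 1 / (1 + exp(−α(θ − β)))
Exponent: 1.5 × (-1.85 − (-1.0)) = -1.2750
1/(1 + e^{1.2750}) = 0.2184
P = 0.27 + 0.73 × 0.2184 = 0.4294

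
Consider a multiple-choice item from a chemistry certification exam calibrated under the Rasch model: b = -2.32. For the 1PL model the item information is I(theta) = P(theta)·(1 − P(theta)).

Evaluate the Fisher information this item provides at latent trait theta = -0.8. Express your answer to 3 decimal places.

P = 1/(1+e^{-1.5200}) = 0.8205
P(1−P) = 0.8205 × 0.1795 = 0.1473
I = P(1−P) = 0.14726

0.147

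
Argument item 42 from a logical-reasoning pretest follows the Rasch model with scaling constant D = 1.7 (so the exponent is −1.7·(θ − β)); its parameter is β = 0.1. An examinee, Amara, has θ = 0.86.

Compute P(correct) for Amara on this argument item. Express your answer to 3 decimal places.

P(θ) = 1 / (1 + exp(−D·(θ − β)))
Exponent: 1.7 × (0.86 − 0.1) = 1.2920
1/(1 + e^{-1.2920}) = 0.7845
P = 0.7845

0.784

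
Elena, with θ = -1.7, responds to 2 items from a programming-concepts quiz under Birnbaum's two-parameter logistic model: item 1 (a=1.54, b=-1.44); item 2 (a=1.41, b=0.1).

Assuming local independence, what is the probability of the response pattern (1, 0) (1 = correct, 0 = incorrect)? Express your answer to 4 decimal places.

P(θ) = 1 / (1 + exp(−a(θ − b)))
P_1 = 1/(1+e^{0.4004}) = 0.4012
P_2 = 1/(1+e^{2.5380}) = 0.0732
L = P_1 × (1−P_2) = 0.4012 × 0.9268 = 0.37183

0.3718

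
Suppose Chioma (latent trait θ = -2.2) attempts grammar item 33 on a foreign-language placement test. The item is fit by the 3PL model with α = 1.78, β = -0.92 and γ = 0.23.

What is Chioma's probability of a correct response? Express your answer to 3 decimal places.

P(θ) = γ + (1 − γ) · 1 / (1 + exp(−α(θ − β)))
Exponent: 1.78 × (-2.2 − (-0.92)) = -2.2784
1/(1 + e^{2.2784}) = 0.0929
P = 0.23 + 0.77 × 0.0929 = 0.3016

0.302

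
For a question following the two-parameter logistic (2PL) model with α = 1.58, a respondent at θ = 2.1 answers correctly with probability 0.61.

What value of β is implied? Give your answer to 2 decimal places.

1.82

P(θ) = 1 / (1 + exp(−α(θ − β)))
logit(0.61) = ln(0.61/0.39) = 0.4473
β = θ − logit/(α) = 2.1 − 0.4473/1.5800 = 1.8169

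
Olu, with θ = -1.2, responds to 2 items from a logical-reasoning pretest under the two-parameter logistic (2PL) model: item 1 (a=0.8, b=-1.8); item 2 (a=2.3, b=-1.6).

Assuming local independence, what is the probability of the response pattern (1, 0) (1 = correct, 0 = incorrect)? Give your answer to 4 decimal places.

P(θ) = 1 / (1 + exp(−a(θ − b)))
P_1 = 1/(1+e^{-0.4800}) = 0.6177
P_2 = 1/(1+e^{-0.9200}) = 0.7150
L = P_1 × (1−P_2) = 0.6177 × 0.2850 = 0.17603

0.1760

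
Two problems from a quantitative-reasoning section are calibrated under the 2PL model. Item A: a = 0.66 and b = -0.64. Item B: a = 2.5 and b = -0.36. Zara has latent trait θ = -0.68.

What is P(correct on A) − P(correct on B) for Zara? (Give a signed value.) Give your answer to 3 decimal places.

P(θ) = 1 / (1 + exp(−a(θ − b)))
P_A = 0.4934
P_B = 0.3100
P_A − P_B = 0.1834

0.183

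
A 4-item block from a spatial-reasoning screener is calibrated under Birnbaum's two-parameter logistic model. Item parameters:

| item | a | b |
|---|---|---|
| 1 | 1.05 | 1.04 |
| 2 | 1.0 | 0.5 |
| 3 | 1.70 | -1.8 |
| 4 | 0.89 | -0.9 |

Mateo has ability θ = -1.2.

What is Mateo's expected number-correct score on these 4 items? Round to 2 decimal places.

P(θ) = 1 / (1 + exp(−a(θ − b)))
P_1 = 1/(1+e^{2.3520}) = 0.0869
P_2 = 1/(1+e^{1.7000}) = 0.1545
P_3 = 1/(1+e^{-1.0200}) = 0.7350
P_4 = 1/(1+e^{0.2670}) = 0.4336
E[score] = 0.0869 + 0.1545 + 0.7350 + 0.4336 = 1.4100

1.41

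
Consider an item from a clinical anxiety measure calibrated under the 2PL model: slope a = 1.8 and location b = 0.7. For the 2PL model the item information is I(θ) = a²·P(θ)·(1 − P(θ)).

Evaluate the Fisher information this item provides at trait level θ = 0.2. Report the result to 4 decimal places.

P = 1/(1+e^{0.9000}) = 0.2891
P(1−P) = 0.2891 × 0.7109 = 0.2055
I = a² × P(1−P) = 1.8² × 0.2055 = 0.66582

0.6658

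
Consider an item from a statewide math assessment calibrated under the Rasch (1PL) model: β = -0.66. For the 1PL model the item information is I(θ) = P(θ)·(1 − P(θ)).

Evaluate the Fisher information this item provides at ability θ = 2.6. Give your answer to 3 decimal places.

0.036

P = 1/(1+e^{-3.2600}) = 0.9630
P(1−P) = 0.9630 × 0.0370 = 0.0356
I = P(1−P) = 0.03560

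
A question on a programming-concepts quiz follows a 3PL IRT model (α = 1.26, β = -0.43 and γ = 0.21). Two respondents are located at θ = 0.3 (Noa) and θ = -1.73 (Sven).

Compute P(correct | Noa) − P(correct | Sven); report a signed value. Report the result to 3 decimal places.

P(θ) = γ + (1 − γ) · 1 / (1 + exp(−α(θ − β)))
P(Noa) = 0.7749  [exponent 0.9198]
P(Sven) = 0.3386  [exponent -1.6380]
Difference = 0.7749 − 0.3386 = 0.4363

0.436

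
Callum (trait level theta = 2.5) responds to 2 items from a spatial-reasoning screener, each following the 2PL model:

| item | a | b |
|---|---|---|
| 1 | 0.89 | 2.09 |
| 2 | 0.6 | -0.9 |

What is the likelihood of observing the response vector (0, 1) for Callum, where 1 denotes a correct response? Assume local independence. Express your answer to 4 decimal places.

P(theta) = 1 / (1 + exp(−a(theta − b)))
P_1 = 1/(1+e^{-0.3649}) = 0.5902
P_2 = 1/(1+e^{-2.0400}) = 0.8849
L = (1−P_1) × P_2 = 0.4098 × 0.8849 = 0.36262

0.3626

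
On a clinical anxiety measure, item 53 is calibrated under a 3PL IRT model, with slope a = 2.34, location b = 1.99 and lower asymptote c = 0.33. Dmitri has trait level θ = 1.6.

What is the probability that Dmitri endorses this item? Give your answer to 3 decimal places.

0.522

P(θ) = c + (1 − c) · 1 / (1 + exp(−a(θ − b)))
Exponent: 2.34 × (1.6 − 1.99) = -0.9126
1/(1 + e^{0.9126}) = 0.2865
P = 0.33 + 0.67 × 0.2865 = 0.5219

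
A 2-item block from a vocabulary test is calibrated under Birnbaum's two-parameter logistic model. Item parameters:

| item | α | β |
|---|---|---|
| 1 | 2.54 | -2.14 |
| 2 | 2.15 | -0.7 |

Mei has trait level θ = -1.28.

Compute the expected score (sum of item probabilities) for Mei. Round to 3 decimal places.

1.122

P(θ) = 1 / (1 + exp(−α(θ − β)))
P_1 = 1/(1+e^{-2.1844}) = 0.8988
P_2 = 1/(1+e^{1.2470}) = 0.2232
E[score] = 0.8988 + 0.2232 = 1.1221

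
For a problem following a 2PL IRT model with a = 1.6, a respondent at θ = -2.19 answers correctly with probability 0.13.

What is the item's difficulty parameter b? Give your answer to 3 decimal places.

-1.002

P(θ) = 1 / (1 + exp(−a(θ − b)))
logit(0.13) = ln(0.13/0.87) = -1.9010
b = θ − logit/(a) = -2.19 − (-1.9010)/1.6000 = -1.0019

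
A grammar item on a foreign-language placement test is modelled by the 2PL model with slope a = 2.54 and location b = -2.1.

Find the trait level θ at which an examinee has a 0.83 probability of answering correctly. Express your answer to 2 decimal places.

P(θ) = 1 / (1 + exp(−a(θ − b)))
logit = ln(0.8300/0.1700) = 1.5856
θ = b + logit/(a) = -2.1 + 1.5856/2.5400 = -1.4757

-1.48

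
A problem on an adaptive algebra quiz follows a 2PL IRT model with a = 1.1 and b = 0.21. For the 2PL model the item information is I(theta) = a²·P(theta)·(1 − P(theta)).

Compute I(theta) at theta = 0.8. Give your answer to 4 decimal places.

0.2728

P = 1/(1+e^{-0.6490}) = 0.6568
P(1−P) = 0.6568 × 0.3432 = 0.2254
I = a² × P(1−P) = 1.1² × 0.2254 = 0.27276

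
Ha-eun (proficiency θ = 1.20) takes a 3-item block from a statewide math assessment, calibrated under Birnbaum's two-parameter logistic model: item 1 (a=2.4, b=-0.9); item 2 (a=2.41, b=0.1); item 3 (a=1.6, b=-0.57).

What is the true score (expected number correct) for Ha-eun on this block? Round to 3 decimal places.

2.872

P(θ) = 1 / (1 + exp(−a(θ − b)))
P_1 = 1/(1+e^{-5.0400}) = 0.9936
P_2 = 1/(1+e^{-2.6510}) = 0.9341
P_3 = 1/(1+e^{-2.8320}) = 0.9444
E[score] = 0.9936 + 0.9341 + 0.9444 = 2.8720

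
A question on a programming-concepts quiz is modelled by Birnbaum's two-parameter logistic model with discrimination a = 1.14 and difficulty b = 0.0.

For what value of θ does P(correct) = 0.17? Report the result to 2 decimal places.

P(θ) = 1 / (1 + exp(−a(θ − b)))
logit = ln(0.1700/0.8300) = -1.5856
θ = b + logit/(a) = 0.0 + (-1.5856)/1.1400 = -1.3909

-1.39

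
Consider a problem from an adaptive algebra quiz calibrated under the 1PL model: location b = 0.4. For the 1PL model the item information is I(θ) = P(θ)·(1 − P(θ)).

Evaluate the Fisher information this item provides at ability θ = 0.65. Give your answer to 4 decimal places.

P = 1/(1+e^{-0.2500}) = 0.5622
P(1−P) = 0.5622 × 0.4378 = 0.2461
I = P(1−P) = 0.24613

0.2461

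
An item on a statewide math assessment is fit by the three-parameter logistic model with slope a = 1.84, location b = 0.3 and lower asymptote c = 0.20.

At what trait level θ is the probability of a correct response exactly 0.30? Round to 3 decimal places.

P(θ) = c + (1 − c) · 1 / (1 + exp(−a(θ − b)))
Remove guessing floor: (0.30 − 0.20)/(1 − 0.20) = 0.1250
logit = ln(0.1250/0.8750) = -1.9459
θ = b + logit/(a) = 0.3 + (-1.9459)/1.8400 = -0.7576

-0.758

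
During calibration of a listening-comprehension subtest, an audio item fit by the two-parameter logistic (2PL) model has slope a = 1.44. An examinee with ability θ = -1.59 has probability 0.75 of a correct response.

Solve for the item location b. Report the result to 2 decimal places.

P(θ) = 1 / (1 + exp(−a(θ − b)))
logit(0.75) = ln(0.75/0.25) = 1.0986
b = θ − logit/(a) = -1.59 − 1.0986/1.4400 = -2.3529

-2.35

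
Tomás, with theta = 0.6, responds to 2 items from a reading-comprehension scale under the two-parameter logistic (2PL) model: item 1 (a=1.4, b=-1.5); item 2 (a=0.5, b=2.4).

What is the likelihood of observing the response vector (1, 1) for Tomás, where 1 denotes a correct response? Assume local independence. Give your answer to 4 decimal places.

0.2745

P(theta) = 1 / (1 + exp(−a(theta − b)))
P_1 = 1/(1+e^{-2.9400}) = 0.9498
P_2 = 1/(1+e^{0.9000}) = 0.2891
L = P_1 × P_2 = 0.9498 × 0.2891 = 0.27454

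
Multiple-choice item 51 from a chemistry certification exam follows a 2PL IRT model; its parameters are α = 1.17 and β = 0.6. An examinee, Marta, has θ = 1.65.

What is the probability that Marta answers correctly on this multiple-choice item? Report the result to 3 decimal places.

0.774

P(θ) = 1 / (1 + exp(−α(θ − β)))
Exponent: 1.17 × (1.65 − 0.6) = 1.2285
1/(1 + e^{-1.2285}) = 0.7736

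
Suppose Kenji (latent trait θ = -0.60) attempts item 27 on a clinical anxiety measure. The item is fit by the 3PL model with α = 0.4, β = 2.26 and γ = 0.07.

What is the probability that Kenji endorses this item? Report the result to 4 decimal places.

0.2947

P(θ) = γ + (1 − γ) · 1 / (1 + exp(−α(θ − β)))
Exponent: 0.4 × (-0.60 − 2.26) = -1.1440
1/(1 + e^{1.1440}) = 0.2416
P = 0.07 + 0.93 × 0.2416 = 0.2947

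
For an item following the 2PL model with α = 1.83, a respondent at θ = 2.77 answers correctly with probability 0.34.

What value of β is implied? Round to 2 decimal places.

3.13

P(θ) = 1 / (1 + exp(−α(θ − β)))
logit(0.34) = ln(0.34/0.66) = -0.6633
β = θ − logit/(α) = 2.77 − (-0.6633)/1.8300 = 3.1325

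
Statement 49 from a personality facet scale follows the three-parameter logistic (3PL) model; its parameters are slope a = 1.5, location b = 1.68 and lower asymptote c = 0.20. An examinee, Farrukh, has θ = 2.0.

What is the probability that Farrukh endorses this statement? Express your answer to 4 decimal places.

0.6942

P(θ) = c + (1 − c) · 1 / (1 + exp(−a(θ − b)))
Exponent: 1.5 × (2.0 − 1.68) = 0.4800
1/(1 + e^{-0.4800}) = 0.6177
P = 0.20 + 0.80 × 0.6177 = 0.6942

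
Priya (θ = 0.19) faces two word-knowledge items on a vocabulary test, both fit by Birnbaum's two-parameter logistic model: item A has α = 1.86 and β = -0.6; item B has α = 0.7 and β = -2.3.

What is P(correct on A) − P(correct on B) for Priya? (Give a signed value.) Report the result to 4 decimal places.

P(θ) = 1 / (1 + exp(−α(θ − β)))
P_A = 0.8130
P_B = 0.8511
P_A − P_B = -0.0381

-0.0381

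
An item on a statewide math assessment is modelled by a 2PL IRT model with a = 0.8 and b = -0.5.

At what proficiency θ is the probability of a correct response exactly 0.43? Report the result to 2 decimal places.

-0.85

P(θ) = 1 / (1 + exp(−a(θ − b)))
logit = ln(0.4300/0.5700) = -0.2819
θ = b + logit/(a) = -0.5 + (-0.2819)/0.8000 = -0.8523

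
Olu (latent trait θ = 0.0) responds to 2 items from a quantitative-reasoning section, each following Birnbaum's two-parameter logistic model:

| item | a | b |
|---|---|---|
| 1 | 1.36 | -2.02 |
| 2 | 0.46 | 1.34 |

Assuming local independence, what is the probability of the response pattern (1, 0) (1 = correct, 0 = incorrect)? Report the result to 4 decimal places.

P(θ) = 1 / (1 + exp(−a(θ − b)))
P_1 = 1/(1+e^{-2.7472}) = 0.9398
P_2 = 1/(1+e^{0.6164}) = 0.3506
L = P_1 × (1−P_2) = 0.9398 × 0.6494 = 0.61028

0.6103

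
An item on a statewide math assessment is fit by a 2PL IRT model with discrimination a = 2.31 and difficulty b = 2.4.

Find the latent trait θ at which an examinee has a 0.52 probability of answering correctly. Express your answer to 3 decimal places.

2.435

P(θ) = 1 / (1 + exp(−a(θ − b)))
logit = ln(0.5200/0.4800) = 0.0800
θ = b + logit/(a) = 2.4 + 0.0800/2.3100 = 2.4347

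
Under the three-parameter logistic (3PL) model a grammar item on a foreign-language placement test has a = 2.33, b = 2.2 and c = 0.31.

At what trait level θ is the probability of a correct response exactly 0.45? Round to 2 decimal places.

1.61

P(θ) = c + (1 − c) · 1 / (1 + exp(−a(θ − b)))
Remove guessing floor: (0.45 − 0.31)/(1 − 0.31) = 0.2029
logit = ln(0.2029/0.7971) = -1.3683
θ = b + logit/(a) = 2.2 + (-1.3683)/2.3300 = 1.6128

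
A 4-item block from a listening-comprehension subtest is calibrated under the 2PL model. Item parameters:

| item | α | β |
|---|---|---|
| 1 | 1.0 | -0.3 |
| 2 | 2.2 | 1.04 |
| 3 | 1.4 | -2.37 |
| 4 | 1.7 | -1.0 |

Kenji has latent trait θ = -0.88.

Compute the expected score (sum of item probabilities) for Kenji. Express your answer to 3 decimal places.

1.814

P(θ) = 1 / (1 + exp(−α(θ − β)))
P_1 = 1/(1+e^{0.5800}) = 0.3589
P_2 = 1/(1+e^{4.2240}) = 0.0144
P_3 = 1/(1+e^{-2.0860}) = 0.8895
P_4 = 1/(1+e^{-0.2040}) = 0.5508
E[score] = 0.3589 + 0.0144 + 0.8895 + 0.5508 = 1.8137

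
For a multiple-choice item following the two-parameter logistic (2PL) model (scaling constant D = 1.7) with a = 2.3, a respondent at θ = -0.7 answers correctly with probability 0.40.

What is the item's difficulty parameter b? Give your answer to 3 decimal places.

-0.596

P(θ) = 1 / (1 + exp(−D·a(θ − b)))
logit(0.40) = ln(0.40/0.60) = -0.4055
b = θ − logit/(1.7·a) = -0.7 − (-0.4055)/3.9100 = -0.5963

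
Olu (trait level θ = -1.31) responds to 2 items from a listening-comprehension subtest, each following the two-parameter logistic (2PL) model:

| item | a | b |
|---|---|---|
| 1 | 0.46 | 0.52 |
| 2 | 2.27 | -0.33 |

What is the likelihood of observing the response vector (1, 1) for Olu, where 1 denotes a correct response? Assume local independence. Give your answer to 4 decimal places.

P(θ) = 1 / (1 + exp(−a(θ − b)))
P_1 = 1/(1+e^{0.8418}) = 0.3012
P_2 = 1/(1+e^{2.2246}) = 0.0976
L = P_1 × P_2 = 0.3012 × 0.0976 = 0.02938

0.0294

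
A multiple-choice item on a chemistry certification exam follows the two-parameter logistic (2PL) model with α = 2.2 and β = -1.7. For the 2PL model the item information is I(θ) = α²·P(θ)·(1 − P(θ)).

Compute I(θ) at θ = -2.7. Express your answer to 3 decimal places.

0.435

P = 1/(1+e^{2.2000}) = 0.0998
P(1−P) = 0.0998 × 0.9002 = 0.0898
I = α² × P(1−P) = 2.2² × 0.0898 = 0.43463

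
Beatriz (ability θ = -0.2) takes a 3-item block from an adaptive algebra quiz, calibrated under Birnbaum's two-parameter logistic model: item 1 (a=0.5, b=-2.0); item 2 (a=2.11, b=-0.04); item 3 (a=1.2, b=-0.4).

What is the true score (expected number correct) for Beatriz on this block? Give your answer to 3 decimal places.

1.687

P(θ) = 1 / (1 + exp(−a(θ − b)))
P_1 = 1/(1+e^{-0.9000}) = 0.7109
P_2 = 1/(1+e^{0.3376}) = 0.4164
P_3 = 1/(1+e^{-0.2400}) = 0.5597
E[score] = 0.7109 + 0.4164 + 0.5597 = 1.6871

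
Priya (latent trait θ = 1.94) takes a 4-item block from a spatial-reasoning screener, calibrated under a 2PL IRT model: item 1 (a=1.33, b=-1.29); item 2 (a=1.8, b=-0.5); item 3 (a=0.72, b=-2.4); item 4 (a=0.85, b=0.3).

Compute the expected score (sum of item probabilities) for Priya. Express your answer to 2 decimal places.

P(θ) = 1 / (1 + exp(−a(θ − b)))
P_1 = 1/(1+e^{-4.2959}) = 0.9866
P_2 = 1/(1+e^{-4.3920}) = 0.9878
P_3 = 1/(1+e^{-3.1248}) = 0.9579
P_4 = 1/(1+e^{-1.3940}) = 0.8012
E[score] = 0.9866 + 0.9878 + 0.9579 + 0.8012 = 3.7335

3.73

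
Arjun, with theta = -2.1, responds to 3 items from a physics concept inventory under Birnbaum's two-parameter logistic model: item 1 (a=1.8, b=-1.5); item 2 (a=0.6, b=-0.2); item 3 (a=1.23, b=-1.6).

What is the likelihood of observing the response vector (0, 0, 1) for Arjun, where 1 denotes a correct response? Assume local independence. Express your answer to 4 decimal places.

P(theta) = 1 / (1 + exp(−a(theta − b)))
P_1 = 1/(1+e^{1.0800}) = 0.2535
P_2 = 1/(1+e^{1.1400}) = 0.2423
P_3 = 1/(1+e^{0.6150}) = 0.3509
L = (1−P_1) × (1−P_2) × P_3 = 0.7465 × 0.7577 × 0.3509 = 0.19848

0.1985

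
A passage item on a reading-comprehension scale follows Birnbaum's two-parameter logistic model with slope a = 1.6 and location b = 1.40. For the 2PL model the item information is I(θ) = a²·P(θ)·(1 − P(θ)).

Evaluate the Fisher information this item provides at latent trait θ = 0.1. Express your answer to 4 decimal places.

P = 1/(1+e^{2.0800}) = 0.1111
P(1−P) = 0.1111 × 0.8889 = 0.0987
I = a² × P(1−P) = 1.6² × 0.0987 = 0.25273

0.2527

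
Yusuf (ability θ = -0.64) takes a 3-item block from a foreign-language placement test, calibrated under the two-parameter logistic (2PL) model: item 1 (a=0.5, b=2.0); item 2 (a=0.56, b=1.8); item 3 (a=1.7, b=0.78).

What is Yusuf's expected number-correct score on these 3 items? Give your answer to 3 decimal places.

P(θ) = 1 / (1 + exp(−a(θ − b)))
P_1 = 1/(1+e^{1.3200}) = 0.2108
P_2 = 1/(1+e^{1.3664}) = 0.2032
P_3 = 1/(1+e^{2.4140}) = 0.0821
E[score] = 0.2108 + 0.2032 + 0.0821 = 0.4961

0.496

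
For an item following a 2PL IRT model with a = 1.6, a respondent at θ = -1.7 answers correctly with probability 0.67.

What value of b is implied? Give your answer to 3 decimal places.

P(θ) = 1 / (1 + exp(−a(θ − b)))
logit(0.67) = ln(0.67/0.33) = 0.7082
b = θ − logit/(a) = -1.7 − 0.7082/1.6000 = -2.1426

-2.143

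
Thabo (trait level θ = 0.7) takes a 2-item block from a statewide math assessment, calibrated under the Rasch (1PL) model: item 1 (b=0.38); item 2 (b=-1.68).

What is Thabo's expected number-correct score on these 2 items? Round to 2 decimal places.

1.49

P(θ) = 1 / (1 + exp(−(θ − b)))
P_1 = 1/(1+e^{-0.3200}) = 0.5793
P_2 = 1/(1+e^{-2.3800}) = 0.9153
E[score] = 0.5793 + 0.9153 = 1.4946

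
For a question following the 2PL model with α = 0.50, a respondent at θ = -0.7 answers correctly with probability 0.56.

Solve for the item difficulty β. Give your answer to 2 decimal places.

P(θ) = 1 / (1 + exp(−α(θ − β)))
logit(0.56) = ln(0.56/0.44) = 0.2412
β = θ − logit/(α) = -0.7 − 0.2412/0.5000 = -1.1823

-1.18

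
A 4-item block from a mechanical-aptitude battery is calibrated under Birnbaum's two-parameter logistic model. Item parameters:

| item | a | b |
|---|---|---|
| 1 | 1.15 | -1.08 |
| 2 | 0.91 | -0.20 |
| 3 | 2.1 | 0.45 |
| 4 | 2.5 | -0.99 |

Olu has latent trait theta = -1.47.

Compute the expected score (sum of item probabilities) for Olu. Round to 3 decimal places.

0.878

P(theta) = 1 / (1 + exp(−a(theta − b)))
P_1 = 1/(1+e^{0.4485}) = 0.3897
P_2 = 1/(1+e^{1.1557}) = 0.2394
P_3 = 1/(1+e^{4.0320}) = 0.0174
P_4 = 1/(1+e^{1.2000}) = 0.2315
E[score] = 0.3897 + 0.2394 + 0.0174 + 0.2315 = 0.8781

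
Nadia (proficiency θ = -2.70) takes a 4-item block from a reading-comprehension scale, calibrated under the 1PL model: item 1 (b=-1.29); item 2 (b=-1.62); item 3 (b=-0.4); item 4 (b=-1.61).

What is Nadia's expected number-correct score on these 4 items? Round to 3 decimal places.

0.792

P(θ) = 1 / (1 + exp(−(θ − b)))
P_1 = 1/(1+e^{1.4100}) = 0.1962
P_2 = 1/(1+e^{1.0800}) = 0.2535
P_3 = 1/(1+e^{2.3000}) = 0.0911
P_4 = 1/(1+e^{1.0900}) = 0.2516
E[score] = 0.1962 + 0.2535 + 0.0911 + 0.2516 = 0.7925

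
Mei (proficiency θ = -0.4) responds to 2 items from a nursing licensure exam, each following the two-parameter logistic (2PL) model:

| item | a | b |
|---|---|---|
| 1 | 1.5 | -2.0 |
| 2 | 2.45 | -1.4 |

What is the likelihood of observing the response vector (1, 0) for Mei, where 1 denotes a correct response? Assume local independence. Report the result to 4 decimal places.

0.0728

P(θ) = 1 / (1 + exp(−a(θ − b)))
P_1 = 1/(1+e^{-2.4000}) = 0.9168
P_2 = 1/(1+e^{-2.4500}) = 0.9206
L = P_1 × (1−P_2) = 0.9168 × 0.0794 = 0.07283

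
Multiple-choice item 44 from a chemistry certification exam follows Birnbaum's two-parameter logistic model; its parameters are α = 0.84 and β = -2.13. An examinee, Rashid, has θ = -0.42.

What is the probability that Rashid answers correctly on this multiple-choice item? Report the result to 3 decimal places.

P(θ) = 1 / (1 + exp(−α(θ − β)))
Exponent: 0.84 × (-0.42 − (-2.13)) = 1.4364
1/(1 + e^{-1.4364}) = 0.8079

0.808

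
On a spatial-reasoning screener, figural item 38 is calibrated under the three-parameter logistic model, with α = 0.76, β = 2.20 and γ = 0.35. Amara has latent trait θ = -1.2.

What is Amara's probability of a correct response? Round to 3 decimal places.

P(θ) = γ + (1 − γ) · 1 / (1 + exp(−α(θ − β)))
Exponent: 0.76 × (-1.2 − 2.20) = -2.5840
1/(1 + e^{2.5840}) = 0.0702
P = 0.35 + 0.65 × 0.0702 = 0.3956

0.396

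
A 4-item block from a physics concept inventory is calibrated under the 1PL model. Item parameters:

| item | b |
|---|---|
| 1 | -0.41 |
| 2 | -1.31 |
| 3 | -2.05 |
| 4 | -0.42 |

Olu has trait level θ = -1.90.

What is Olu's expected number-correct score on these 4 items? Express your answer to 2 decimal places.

P(θ) = 1 / (1 + exp(−(θ − b)))
P_1 = 1/(1+e^{1.4900}) = 0.1839
P_2 = 1/(1+e^{0.5900}) = 0.3566
P_3 = 1/(1+e^{-0.1500}) = 0.5374
P_4 = 1/(1+e^{1.4800}) = 0.1854
E[score] = 0.1839 + 0.3566 + 0.5374 + 0.1854 = 1.2634

1.26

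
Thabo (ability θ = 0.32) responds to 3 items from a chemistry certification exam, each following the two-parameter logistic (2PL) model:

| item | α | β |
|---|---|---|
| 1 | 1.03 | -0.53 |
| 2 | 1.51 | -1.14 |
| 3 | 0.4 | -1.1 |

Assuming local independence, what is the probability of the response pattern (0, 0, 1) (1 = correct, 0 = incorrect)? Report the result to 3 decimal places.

P(θ) = 1 / (1 + exp(−α(θ − β)))
P_1 = 1/(1+e^{-0.8755}) = 0.7059
P_2 = 1/(1+e^{-2.2046}) = 0.9007
P_3 = 1/(1+e^{-0.5680}) = 0.6383
L = (1−P_1) × (1−P_2) × P_3 = 0.2941 × 0.0993 × 0.6383 = 0.01865

0.019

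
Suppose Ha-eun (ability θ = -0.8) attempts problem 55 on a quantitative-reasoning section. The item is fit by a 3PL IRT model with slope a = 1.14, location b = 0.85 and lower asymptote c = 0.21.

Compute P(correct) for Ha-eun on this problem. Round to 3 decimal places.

P(θ) = c + (1 − c) · 1 / (1 + exp(−a(θ − b)))
Exponent: 1.14 × (-0.8 − 0.85) = -1.8810
1/(1 + e^{1.8810}) = 0.1323
P = 0.21 + 0.79 × 0.1323 = 0.3145

0.314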